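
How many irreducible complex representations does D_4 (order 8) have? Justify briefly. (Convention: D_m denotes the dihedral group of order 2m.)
5

Derivation: The number of irreducible complex representations of a finite group equals its number of conjugacy classes. D_4 has 5 conjugacy classes (n/2 + 3 for n even), so D_4 (order 8) has exactly 5 irreducible complex representations.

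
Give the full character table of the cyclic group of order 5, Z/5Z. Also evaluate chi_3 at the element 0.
Character table of Z/5Z (irreps indexed chi_0,...,chi_4 with chi_k(m) = zeta_5^(k*m), zeta_5 = exp(2*pi*i/5)):
  irrep \ class  {0} (size 1)  {1} (size 1)    {2} (size 1)    {3} (size 1)    {4} (size 1)  
  chi_0          1             1               1               1               1             
  chi_1          1             exp(2*I*pi/5)   exp(4*I*pi/5)   exp(-4*I*pi/5)  exp(-2*I*pi/5)
  chi_2          1             exp(4*I*pi/5)   exp(-2*I*pi/5)  exp(2*I*pi/5)   exp(-4*I*pi/5)
  chi_3          1             exp(-4*I*pi/5)  exp(2*I*pi/5)   exp(-2*I*pi/5)  exp(4*I*pi/5) 
  chi_4          1             exp(-2*I*pi/5)  exp(-4*I*pi/5)  exp(4*I*pi/5)   exp(2*I*pi/5) 

Spot check: chi_3(0) = zeta_5^(3*0) = zeta_5^0 = 1.

Justification: Z/5Z is abelian, so all 5 irreducible complex representations are 1-dimensional. They are given by chi_k(m) = zeta_5^(k*m) for k = 0,...,4. Row orthogonality: sum_m chi_k(m) conj(chi_l(m)) = 5 * [k = l].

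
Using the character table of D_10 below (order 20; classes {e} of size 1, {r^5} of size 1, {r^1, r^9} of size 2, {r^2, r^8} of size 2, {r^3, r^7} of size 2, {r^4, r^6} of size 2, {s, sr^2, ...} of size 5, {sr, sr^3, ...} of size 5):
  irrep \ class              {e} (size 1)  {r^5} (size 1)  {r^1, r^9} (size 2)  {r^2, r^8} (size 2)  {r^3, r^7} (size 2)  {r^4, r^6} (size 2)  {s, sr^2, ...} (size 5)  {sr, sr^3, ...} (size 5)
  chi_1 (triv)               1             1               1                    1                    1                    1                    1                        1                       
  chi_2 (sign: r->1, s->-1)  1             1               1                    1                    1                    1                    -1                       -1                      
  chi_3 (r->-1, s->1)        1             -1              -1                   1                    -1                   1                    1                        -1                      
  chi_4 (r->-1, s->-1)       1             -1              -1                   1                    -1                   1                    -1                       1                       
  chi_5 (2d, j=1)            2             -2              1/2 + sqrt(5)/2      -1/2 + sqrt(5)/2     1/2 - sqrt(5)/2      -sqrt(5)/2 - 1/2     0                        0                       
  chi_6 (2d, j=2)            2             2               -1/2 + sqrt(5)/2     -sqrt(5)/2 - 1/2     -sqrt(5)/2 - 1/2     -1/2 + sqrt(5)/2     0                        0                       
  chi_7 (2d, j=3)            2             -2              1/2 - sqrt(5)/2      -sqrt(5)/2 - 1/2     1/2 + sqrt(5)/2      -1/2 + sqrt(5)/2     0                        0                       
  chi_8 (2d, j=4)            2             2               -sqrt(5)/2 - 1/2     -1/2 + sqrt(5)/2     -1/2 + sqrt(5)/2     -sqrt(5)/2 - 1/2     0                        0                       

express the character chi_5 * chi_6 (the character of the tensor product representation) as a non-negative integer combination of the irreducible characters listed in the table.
chi_5 tensor chi_6 = chi_5 + chi_7 (all other irreducibles have multiplicity 0).

Why: The character of a tensor product is the pointwise product (chi_5 * chi_6)(C) = chi_5(C) * chi_6(C):
  {e}: (2)*(2), {r^5}: (-2)*(2), {r^1, r^9}: (1/2 + sqrt(5)/2)*(-1/2 + sqrt(5)/2), {r^2, r^8}: (-1/2 + sqrt(5)/2)*(-sqrt(5)/2 - 1/2), {r^3, r^7}: (1/2 - sqrt(5)/2)*(-sqrt(5)/2 - 1/2), {r^4, r^6}: (-sqrt(5)/2 - 1/2)*(-1/2 + sqrt(5)/2), {s, sr^2, ...}: (0)*(0), {sr, sr^3, ...}: (0)*(0)
so (chi_5 * chi_6) takes values
  {e} -> 4, {r^5} -> -4, {r^1, r^9} -> 1, {r^2, r^8} -> -1, {r^3, r^7} -> 1, {r^4, r^6} -> -1, {s, sr^2, ...} -> 0, {sr, sr^3, ...} -> 0.
Now take the inner product of this character with each irreducible chi from the table, <chi_5*chi_6, chi> = (1/20) sum_C |C| (chi_5*chi_6)(C) conj(chi(C)):
  <chi_5*chi_6, chi_1> = (1/20)[1*(4)*conj(1) + 1*(-4)*conj(1) + 2*(1)*conj(1) + 2*(-1)*conj(1) + 2*(1)*conj(1) + 2*(-1)*conj(1) + 5*(0)*conj(1) + 5*(0)*conj(1)]
      = (1/20)[(4) + (-4) + (2) + (-2) + (2) + (-2) + (0) + (0)] = 0/20 = 0
  <chi_5*chi_6, chi_2> = (1/20)[1*(4)*conj(1) + 1*(-4)*conj(1) + 2*(1)*conj(1) + 2*(-1)*conj(1) + 2*(1)*conj(1) + 2*(-1)*conj(1) + 5*(0)*conj(-1) + 5*(0)*conj(-1)]
      = (1/20)[(4) + (-4) + (2) + (-2) + (2) + (-2) + (0) + (0)] = 0/20 = 0
  <chi_5*chi_6, chi_3> = (1/20)[1*(4)*conj(1) + 1*(-4)*conj(-1) + 2*(1)*conj(-1) + 2*(-1)*conj(1) + 2*(1)*conj(-1) + 2*(-1)*conj(1) + 5*(0)*conj(1) + 5*(0)*conj(-1)]
      = (1/20)[(4) + (4) + (-2) + (-2) + (-2) + (-2) + (0) + (0)] = 0/20 = 0
  <chi_5*chi_6, chi_4> = (1/20)[1*(4)*conj(1) + 1*(-4)*conj(-1) + 2*(1)*conj(-1) + 2*(-1)*conj(1) + 2*(1)*conj(-1) + 2*(-1)*conj(1) + 5*(0)*conj(-1) + 5*(0)*conj(1)]
      = (1/20)[(4) + (4) + (-2) + (-2) + (-2) + (-2) + (0) + (0)] = 0/20 = 0
  <chi_5*chi_6, chi_5> = (1/20)[1*(4)*conj(2) + 1*(-4)*conj(-2) + 2*(1)*conj(1/2 + sqrt(5)/2) + 2*(-1)*conj(-1/2 + sqrt(5)/2) + 2*(1)*conj(1/2 - sqrt(5)/2) + 2*(-1)*conj(-sqrt(5)/2 - 1/2) + 5*(0)*conj(0) + 5*(0)*conj(0)]
      = (1/20)[(8) + (8) + (1 + sqrt(5)) + (1 - sqrt(5)) + (1 - sqrt(5)) + (1 + sqrt(5)) + (0) + (0)] = 20/20 = 1
  <chi_5*chi_6, chi_6> = (1/20)[1*(4)*conj(2) + 1*(-4)*conj(2) + 2*(1)*conj(-1/2 + sqrt(5)/2) + 2*(-1)*conj(-sqrt(5)/2 - 1/2) + 2*(1)*conj(-sqrt(5)/2 - 1/2) + 2*(-1)*conj(-1/2 + sqrt(5)/2) + 5*(0)*conj(0) + 5*(0)*conj(0)]
      = (1/20)[(8) + (-8) + (-1 + sqrt(5)) + (1 + sqrt(5)) + (-sqrt(5) - 1) + (1 - sqrt(5)) + (0) + (0)] = 0/20 = 0
  <chi_5*chi_6, chi_7> = (1/20)[1*(4)*conj(2) + 1*(-4)*conj(-2) + 2*(1)*conj(1/2 - sqrt(5)/2) + 2*(-1)*conj(-sqrt(5)/2 - 1/2) + 2*(1)*conj(1/2 + sqrt(5)/2) + 2*(-1)*conj(-1/2 + sqrt(5)/2) + 5*(0)*conj(0) + 5*(0)*conj(0)]
      = (1/20)[(8) + (8) + (1 - sqrt(5)) + (1 + sqrt(5)) + (1 + sqrt(5)) + (1 - sqrt(5)) + (0) + (0)] = 20/20 = 1
  <chi_5*chi_6, chi_8> = (1/20)[1*(4)*conj(2) + 1*(-4)*conj(2) + 2*(1)*conj(-sqrt(5)/2 - 1/2) + 2*(-1)*conj(-1/2 + sqrt(5)/2) + 2*(1)*conj(-1/2 + sqrt(5)/2) + 2*(-1)*conj(-sqrt(5)/2 - 1/2) + 5*(0)*conj(0) + 5*(0)*conj(0)]
      = (1/20)[(8) + (-8) + (-sqrt(5) - 1) + (1 - sqrt(5)) + (-1 + sqrt(5)) + (1 + sqrt(5)) + (0) + (0)] = 0/20 = 0
Hence the multiplicities are chi_5: 1, chi_7: 1. Dimension check: dim(chi_5)*dim(chi_6) = 2*2 = 4 and sum (mult * dim) = 1*2 + 1*2 = 4.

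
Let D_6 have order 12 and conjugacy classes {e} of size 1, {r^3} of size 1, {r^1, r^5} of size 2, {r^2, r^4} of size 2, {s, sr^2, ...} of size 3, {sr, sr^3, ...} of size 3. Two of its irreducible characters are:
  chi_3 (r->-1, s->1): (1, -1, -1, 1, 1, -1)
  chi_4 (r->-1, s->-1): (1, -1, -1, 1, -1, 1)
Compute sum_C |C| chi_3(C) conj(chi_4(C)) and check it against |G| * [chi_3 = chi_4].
Sum = 0; so <chi_3, chi_4> = 0 (distinct irreducibles are orthogonal).

Why: Compute term by term over conjugacy classes (|C| * chi_3(C) * conj(chi_4(C))):
  1*(1)*conj(1) + 1*(-1)*conj(-1) + 2*(-1)*conj(-1) + 2*(1)*conj(1) + 3*(1)*conj(-1) + 3*(-1)*conj(1)
  = (1) + (1) + (2) + (2) + (-3) + (-3)
  = 0.
Dividing by |G| = 12 gives 0/12 = 0, matching the row-orthogonality relation <chi_3, chi_4> = [chi_3 = chi_4].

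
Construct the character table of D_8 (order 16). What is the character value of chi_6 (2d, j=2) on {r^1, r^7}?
Conjugacy classes: {e} of size 1, {r^4} of size 1, {r^1, r^7} of size 2, {r^2, r^6} of size 2, {r^3, r^5} of size 2, {s, sr^2, ...} of size 4, {sr, sr^3, ...} of size 4.
Character table:
  irrep \ class              {e} (size 1)  {r^4} (size 1)  {r^1, r^7} (size 2)  {r^2, r^6} (size 2)  {r^3, r^5} (size 2)  {s, sr^2, ...} (size 4)  {sr, sr^3, ...} (size 4)
  chi_1 (triv)               1             1               1                    1                    1                    1                        1                       
  chi_2 (sign: r->1, s->-1)  1             1               1                    1                    1                    -1                       -1                      
  chi_3 (r->-1, s->1)        1             1               -1                   1                    -1                   1                        -1                      
  chi_4 (r->-1, s->-1)       1             1               -1                   1                    -1                   -1                       1                       
  chi_5 (2d, j=1)            2             -2              sqrt(2)              0                    -sqrt(2)             0                        0                       
  chi_6 (2d, j=2)            2             2               0                    -2                   0                    0                        0                       
  chi_7 (2d, j=3)            2             -2              -sqrt(2)             0                    sqrt(2)              0                        0                       

Spot check: chi_6 (2d, j=2) on {r^1, r^7} = 0.

Reasoning: D_8 has order 2*8 = 16 with 7 conjugacy classes, hence 7 irreducibles. Sum of squared dims 1 + 1 + 1 + 1 + 4 + 4 + 4 = 16 = |G|. Linear characters come from the abelianisation; the 2-dimensional irreps have character r^k -> 2*cos(2*pi*j*k/8), reflections -> 0.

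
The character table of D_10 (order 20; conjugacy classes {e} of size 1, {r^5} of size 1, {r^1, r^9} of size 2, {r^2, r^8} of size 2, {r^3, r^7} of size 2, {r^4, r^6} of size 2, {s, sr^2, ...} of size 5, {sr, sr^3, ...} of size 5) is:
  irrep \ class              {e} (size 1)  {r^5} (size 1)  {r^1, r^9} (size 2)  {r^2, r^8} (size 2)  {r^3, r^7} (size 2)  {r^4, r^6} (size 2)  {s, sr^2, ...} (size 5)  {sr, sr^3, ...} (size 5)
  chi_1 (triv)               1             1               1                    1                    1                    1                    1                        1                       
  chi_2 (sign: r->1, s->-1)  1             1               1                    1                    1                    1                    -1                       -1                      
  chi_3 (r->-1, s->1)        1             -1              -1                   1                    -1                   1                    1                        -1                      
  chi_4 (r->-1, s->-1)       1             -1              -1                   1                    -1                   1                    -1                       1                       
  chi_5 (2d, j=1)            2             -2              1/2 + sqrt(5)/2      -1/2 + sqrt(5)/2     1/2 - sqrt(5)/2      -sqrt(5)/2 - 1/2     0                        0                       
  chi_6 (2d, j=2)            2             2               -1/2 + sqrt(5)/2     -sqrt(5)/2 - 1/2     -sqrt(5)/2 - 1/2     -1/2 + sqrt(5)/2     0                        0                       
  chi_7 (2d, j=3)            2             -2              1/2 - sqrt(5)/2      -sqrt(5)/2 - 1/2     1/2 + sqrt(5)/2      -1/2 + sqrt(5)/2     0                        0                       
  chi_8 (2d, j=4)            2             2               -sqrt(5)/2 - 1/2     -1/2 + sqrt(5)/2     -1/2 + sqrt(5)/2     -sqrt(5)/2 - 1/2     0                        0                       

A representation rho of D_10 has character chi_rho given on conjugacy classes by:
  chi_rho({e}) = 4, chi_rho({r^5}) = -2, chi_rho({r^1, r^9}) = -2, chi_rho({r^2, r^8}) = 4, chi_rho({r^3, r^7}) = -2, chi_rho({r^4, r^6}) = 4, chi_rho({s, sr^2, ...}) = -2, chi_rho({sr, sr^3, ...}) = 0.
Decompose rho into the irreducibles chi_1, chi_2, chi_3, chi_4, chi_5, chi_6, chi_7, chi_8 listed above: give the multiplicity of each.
Multiplicities: chi_1: 0, chi_2: 1, chi_3: 1, chi_4: 2, chi_5: 0, chi_6: 0, chi_7: 0, chi_8: 0.

Explanation: Use <chi_rho, chi> = (1/|G|) sum_C |C| * chi_rho(C) * conj(chi(C)) with |G| = 20 for each irreducible chi in the table:
  <chi_rho, chi_1> = (1/20)[1*(4)*conj(1) + 1*(-2)*conj(1) + 2*(-2)*conj(1) + 2*(4)*conj(1) + 2*(-2)*conj(1) + 2*(4)*conj(1) + 5*(-2)*conj(1) + 5*(0)*conj(1)]
      = (1/20)[(4) + (-2) + (-4) + (8) + (-4) + (8) + (-10) + (0)] = 0/20 = 0
  <chi_rho, chi_2> = (1/20)[1*(4)*conj(1) + 1*(-2)*conj(1) + 2*(-2)*conj(1) + 2*(4)*conj(1) + 2*(-2)*conj(1) + 2*(4)*conj(1) + 5*(-2)*conj(-1) + 5*(0)*conj(-1)]
      = (1/20)[(4) + (-2) + (-4) + (8) + (-4) + (8) + (10) + (0)] = 20/20 = 1
  <chi_rho, chi_3> = (1/20)[1*(4)*conj(1) + 1*(-2)*conj(-1) + 2*(-2)*conj(-1) + 2*(4)*conj(1) + 2*(-2)*conj(-1) + 2*(4)*conj(1) + 5*(-2)*conj(1) + 5*(0)*conj(-1)]
      = (1/20)[(4) + (2) + (4) + (8) + (4) + (8) + (-10) + (0)] = 20/20 = 1
  <chi_rho, chi_4> = (1/20)[1*(4)*conj(1) + 1*(-2)*conj(-1) + 2*(-2)*conj(-1) + 2*(4)*conj(1) + 2*(-2)*conj(-1) + 2*(4)*conj(1) + 5*(-2)*conj(-1) + 5*(0)*conj(1)]
      = (1/20)[(4) + (2) + (4) + (8) + (4) + (8) + (10) + (0)] = 40/20 = 2
  <chi_rho, chi_5> = (1/20)[1*(4)*conj(2) + 1*(-2)*conj(-2) + 2*(-2)*conj(1/2 + sqrt(5)/2) + 2*(4)*conj(-1/2 + sqrt(5)/2) + 2*(-2)*conj(1/2 - sqrt(5)/2) + 2*(4)*conj(-sqrt(5)/2 - 1/2) + 5*(-2)*conj(0) + 5*(0)*conj(0)]
      = (1/20)[(8) + (4) + (-2*sqrt(5) - 2) + (-4 + 4*sqrt(5)) + (-2 + 2*sqrt(5)) + (-4*sqrt(5) - 4) + (0) + (0)] = 0/20 = 0
  <chi_rho, chi_6> = (1/20)[1*(4)*conj(2) + 1*(-2)*conj(2) + 2*(-2)*conj(-1/2 + sqrt(5)/2) + 2*(4)*conj(-sqrt(5)/2 - 1/2) + 2*(-2)*conj(-sqrt(5)/2 - 1/2) + 2*(4)*conj(-1/2 + sqrt(5)/2) + 5*(-2)*conj(0) + 5*(0)*conj(0)]
      = (1/20)[(8) + (-4) + (2 - 2*sqrt(5)) + (-4*sqrt(5) - 4) + (2 + 2*sqrt(5)) + (-4 + 4*sqrt(5)) + (0) + (0)] = 0/20 = 0
  <chi_rho, chi_7> = (1/20)[1*(4)*conj(2) + 1*(-2)*conj(-2) + 2*(-2)*conj(1/2 - sqrt(5)/2) + 2*(4)*conj(-sqrt(5)/2 - 1/2) + 2*(-2)*conj(1/2 + sqrt(5)/2) + 2*(4)*conj(-1/2 + sqrt(5)/2) + 5*(-2)*conj(0) + 5*(0)*conj(0)]
      = (1/20)[(8) + (4) + (-2 + 2*sqrt(5)) + (-4*sqrt(5) - 4) + (-2*sqrt(5) - 2) + (-4 + 4*sqrt(5)) + (0) + (0)] = 0/20 = 0
  <chi_rho, chi_8> = (1/20)[1*(4)*conj(2) + 1*(-2)*conj(2) + 2*(-2)*conj(-sqrt(5)/2 - 1/2) + 2*(4)*conj(-1/2 + sqrt(5)/2) + 2*(-2)*conj(-1/2 + sqrt(5)/2) + 2*(4)*conj(-sqrt(5)/2 - 1/2) + 5*(-2)*conj(0) + 5*(0)*conj(0)]
      = (1/20)[(8) + (-4) + (2 + 2*sqrt(5)) + (-4 + 4*sqrt(5)) + (2 - 2*sqrt(5)) + (-4*sqrt(5) - 4) + (0) + (0)] = 0/20 = 0
Dimension check: dim(rho) = sum (mult * dim) = 0*1 + 1*1 + 1*1 + 2*1 + 0*2 + 0*2 + 0*2 + 0*2 = 4 = chi_rho(e) = 4.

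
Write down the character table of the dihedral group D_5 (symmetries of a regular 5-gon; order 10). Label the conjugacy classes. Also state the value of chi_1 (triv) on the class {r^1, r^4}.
Conjugacy classes: {e} of size 1, {r^1, r^4} of size 2, {r^2, r^3} of size 2, {s, sr, ..., sr^4} of size 5.
Character table:
  irrep \ class              {e} (size 1)  {r^1, r^4} (size 2)  {r^2, r^3} (size 2)  {s, sr, ..., sr^4} (size 5)
  chi_1 (triv)               1             1                    1                    1                          
  chi_2 (sign: r->1, s->-1)  1             1                    1                    -1                         
  chi_3 (2d, j=1)            2             -1/2 + sqrt(5)/2     -sqrt(5)/2 - 1/2     0                          
  chi_4 (2d, j=2)            2             -sqrt(5)/2 - 1/2     -1/2 + sqrt(5)/2     0                          

Spot check: chi_1 (triv) on {r^1, r^4} = 1.

Proof sketch: D_5 has order 2*5 = 10 with 4 conjugacy classes, hence 4 irreducibles. Sum of squared dims 1 + 1 + 4 + 4 = 10 = |G|. Linear characters come from the abelianisation; the 2-dimensional irreps have character r^k -> 2*cos(2*pi*j*k/5), reflections -> 0.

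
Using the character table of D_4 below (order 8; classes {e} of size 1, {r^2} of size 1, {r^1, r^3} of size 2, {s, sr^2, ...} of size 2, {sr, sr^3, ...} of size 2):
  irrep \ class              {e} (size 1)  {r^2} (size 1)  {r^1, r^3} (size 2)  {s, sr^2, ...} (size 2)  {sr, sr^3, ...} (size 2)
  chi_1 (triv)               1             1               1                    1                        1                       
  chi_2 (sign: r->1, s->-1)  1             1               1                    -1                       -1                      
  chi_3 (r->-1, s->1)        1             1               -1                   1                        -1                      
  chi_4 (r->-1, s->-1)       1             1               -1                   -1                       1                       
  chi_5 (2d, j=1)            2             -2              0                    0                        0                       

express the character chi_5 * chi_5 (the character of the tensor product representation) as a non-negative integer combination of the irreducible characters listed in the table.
chi_5 tensor chi_5 = chi_1 + chi_2 + chi_3 + chi_4 (all other irreducibles have multiplicity 0).

The character of a tensor product is the pointwise product (chi_5 * chi_5)(C) = chi_5(C) * chi_5(C):
  {e}: (2)*(2), {r^2}: (-2)*(-2), {r^1, r^3}: (0)*(0), {s, sr^2, ...}: (0)*(0), {sr, sr^3, ...}: (0)*(0)
so (chi_5 * chi_5) takes values
  {e} -> 4, {r^2} -> 4, {r^1, r^3} -> 0, {s, sr^2, ...} -> 0, {sr, sr^3, ...} -> 0.
Now take the inner product of this character with each irreducible chi from the table, <chi_5*chi_5, chi> = (1/8) sum_C |C| (chi_5*chi_5)(C) conj(chi(C)):
  <chi_5*chi_5, chi_1> = (1/8)[1*(4)*conj(1) + 1*(4)*conj(1) + 2*(0)*conj(1) + 2*(0)*conj(1) + 2*(0)*conj(1)]
      = (1/8)[(4) + (4) + (0) + (0) + (0)] = 8/8 = 1
  <chi_5*chi_5, chi_2> = (1/8)[1*(4)*conj(1) + 1*(4)*conj(1) + 2*(0)*conj(1) + 2*(0)*conj(-1) + 2*(0)*conj(-1)]
      = (1/8)[(4) + (4) + (0) + (0) + (0)] = 8/8 = 1
  <chi_5*chi_5, chi_3> = (1/8)[1*(4)*conj(1) + 1*(4)*conj(1) + 2*(0)*conj(-1) + 2*(0)*conj(1) + 2*(0)*conj(-1)]
      = (1/8)[(4) + (4) + (0) + (0) + (0)] = 8/8 = 1
  <chi_5*chi_5, chi_4> = (1/8)[1*(4)*conj(1) + 1*(4)*conj(1) + 2*(0)*conj(-1) + 2*(0)*conj(-1) + 2*(0)*conj(1)]
      = (1/8)[(4) + (4) + (0) + (0) + (0)] = 8/8 = 1
  <chi_5*chi_5, chi_5> = (1/8)[1*(4)*conj(2) + 1*(4)*conj(-2) + 2*(0)*conj(0) + 2*(0)*conj(0) + 2*(0)*conj(0)]
      = (1/8)[(8) + (-8) + (0) + (0) + (0)] = 0/8 = 0
Hence the multiplicities are chi_1: 1, chi_2: 1, chi_3: 1, chi_4: 1. Dimension check: dim(chi_5)*dim(chi_5) = 2*2 = 4 and sum (mult * dim) = 1*1 + 1*1 + 1*1 + 1*1 = 4.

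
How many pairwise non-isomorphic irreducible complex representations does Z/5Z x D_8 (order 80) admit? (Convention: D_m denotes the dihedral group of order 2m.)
35

Argument: The number of irreducible complex representations of a finite group equals its number of conjugacy classes. For a direct product, #classes(G x H) = #classes(G) * #classes(H). Z/5Z has 5 classes (abelian), D_8 has 7 classes, so 5 * 7 = 35, so Z/5Z x D_8 (order 80) has exactly 35 irreducible complex representations.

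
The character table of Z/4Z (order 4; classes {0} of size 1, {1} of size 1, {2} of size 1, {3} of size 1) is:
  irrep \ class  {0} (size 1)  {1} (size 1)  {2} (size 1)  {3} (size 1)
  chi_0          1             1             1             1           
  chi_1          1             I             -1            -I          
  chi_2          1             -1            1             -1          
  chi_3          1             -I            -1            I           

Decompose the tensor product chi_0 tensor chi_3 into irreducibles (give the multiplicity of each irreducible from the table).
chi_0 tensor chi_3 = chi_3 (all other irreducibles have multiplicity 0).

Justification: The character of a tensor product is the pointwise product (chi_0 * chi_3)(C) = chi_0(C) * chi_3(C):
  {0}: (1)*(1), {1}: (1)*(-I), {2}: (1)*(-1), {3}: (1)*(I)
so (chi_0 * chi_3) takes values
  {0} -> 1, {1} -> -I, {2} -> -1, {3} -> I.
Now take the inner product of this character with each irreducible chi from the table, <chi_0*chi_3, chi> = (1/4) sum_C |C| (chi_0*chi_3)(C) conj(chi(C)):
  <chi_0*chi_3, chi_0> = (1/4)[1*(1)*conj(1) + 1*(-I)*conj(1) + 1*(-1)*conj(1) + 1*(I)*conj(1)]
      = (1/4)[(1) + (-I) + (-1) + (I)] = 0/4 = 0
  <chi_0*chi_3, chi_1> = (1/4)[1*(1)*conj(1) + 1*(-I)*conj(I) + 1*(-1)*conj(-1) + 1*(I)*conj(-I)]
      = (1/4)[(1) + (-1) + (1) + (-1)] = 0/4 = 0
  <chi_0*chi_3, chi_2> = (1/4)[1*(1)*conj(1) + 1*(-I)*conj(-1) + 1*(-1)*conj(1) + 1*(I)*conj(-1)]
      = (1/4)[(1) + (I) + (-1) + (-I)] = 0/4 = 0
  <chi_0*chi_3, chi_3> = (1/4)[1*(1)*conj(1) + 1*(-I)*conj(-I) + 1*(-1)*conj(-1) + 1*(I)*conj(I)]
      = (1/4)[(1) + (1) + (1) + (1)] = 4/4 = 1
(Exp terms are combined using exp(i*s)*conj(exp(i*t)) = exp(i*(s-t)), and sums of them are collapsed using the identity that for every m > 1 the m distinct m-th roots of unity sum to 0, e.g. 1 + exp(2*I*pi/3) + exp(-2*I*pi/3) = 0.)
Hence the multiplicities are chi_3: 1. Dimension check: dim(chi_0)*dim(chi_3) = 1*1 = 1 and sum (mult * dim) = 1*1 = 1.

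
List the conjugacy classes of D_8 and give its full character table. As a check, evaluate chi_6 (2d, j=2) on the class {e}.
Conjugacy classes: {e} of size 1, {r^4} of size 1, {r^1, r^7} of size 2, {r^2, r^6} of size 2, {r^3, r^5} of size 2, {s, sr^2, ...} of size 4, {sr, sr^3, ...} of size 4.
Character table:
  irrep \ class              {e} (size 1)  {r^4} (size 1)  {r^1, r^7} (size 2)  {r^2, r^6} (size 2)  {r^3, r^5} (size 2)  {s, sr^2, ...} (size 4)  {sr, sr^3, ...} (size 4)
  chi_1 (triv)               1             1               1                    1                    1                    1                        1                       
  chi_2 (sign: r->1, s->-1)  1             1               1                    1                    1                    -1                       -1                      
  chi_3 (r->-1, s->1)        1             1               -1                   1                    -1                   1                        -1                      
  chi_4 (r->-1, s->-1)       1             1               -1                   1                    -1                   -1                       1                       
  chi_5 (2d, j=1)            2             -2              sqrt(2)              0                    -sqrt(2)             0                        0                       
  chi_6 (2d, j=2)            2             2               0                    -2                   0                    0                        0                       
  chi_7 (2d, j=3)            2             -2              -sqrt(2)             0                    sqrt(2)              0                        0                       

Spot check: chi_6 (2d, j=2) on {e} = 2.

Argument: D_8 has order 2*8 = 16 with 7 conjugacy classes, hence 7 irreducibles. Sum of squared dims 1 + 1 + 1 + 1 + 4 + 4 + 4 = 16 = |G|. Linear characters come from the abelianisation; the 2-dimensional irreps have character r^k -> 2*cos(2*pi*j*k/8), reflections -> 0.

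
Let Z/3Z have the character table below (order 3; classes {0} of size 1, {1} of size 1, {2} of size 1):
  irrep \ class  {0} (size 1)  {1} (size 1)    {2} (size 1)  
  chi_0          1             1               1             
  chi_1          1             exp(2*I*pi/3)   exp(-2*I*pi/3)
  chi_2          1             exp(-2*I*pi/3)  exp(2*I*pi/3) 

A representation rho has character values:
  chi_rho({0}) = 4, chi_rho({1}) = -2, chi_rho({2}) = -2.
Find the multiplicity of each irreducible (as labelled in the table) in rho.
Multiplicities: chi_0: 0, chi_1: 2, chi_2: 2.

Details: Use <chi_rho, chi> = (1/|G|) sum_C |C| * chi_rho(C) * conj(chi(C)) with |G| = 3 for each irreducible chi in the table:
  <chi_rho, chi_0> = (1/3)[1*(4)*conj(1) + 1*(-2)*conj(1) + 1*(-2)*conj(1)]
      = (1/3)[(4) + (-2) + (-2)] = 0/3 = 0
  <chi_rho, chi_1> = (1/3)[1*(4)*conj(1) + 1*(-2)*conj(exp(2*I*pi/3)) + 1*(-2)*conj(exp(-2*I*pi/3))]
      = (1/3)[(4) + (2 + 2*exp(2*I*pi/3)) + (2 + 2*exp(-2*I*pi/3))] = 6/3 = 2
  <chi_rho, chi_2> = (1/3)[1*(4)*conj(1) + 1*(-2)*conj(exp(-2*I*pi/3)) + 1*(-2)*conj(exp(2*I*pi/3))]
      = (1/3)[(4) + (2 + 2*exp(-2*I*pi/3)) + (2 + 2*exp(2*I*pi/3))] = 6/3 = 2
(Exp terms are combined using exp(i*s)*conj(exp(i*t)) = exp(i*(s-t)), and sums of them are collapsed using the identity that for every m > 1 the m distinct m-th roots of unity sum to 0, e.g. 1 + exp(2*I*pi/3) + exp(-2*I*pi/3) = 0.)
Dimension check: dim(rho) = sum (mult * dim) = 0*1 + 2*1 + 2*1 = 4 = chi_rho(e) = 4.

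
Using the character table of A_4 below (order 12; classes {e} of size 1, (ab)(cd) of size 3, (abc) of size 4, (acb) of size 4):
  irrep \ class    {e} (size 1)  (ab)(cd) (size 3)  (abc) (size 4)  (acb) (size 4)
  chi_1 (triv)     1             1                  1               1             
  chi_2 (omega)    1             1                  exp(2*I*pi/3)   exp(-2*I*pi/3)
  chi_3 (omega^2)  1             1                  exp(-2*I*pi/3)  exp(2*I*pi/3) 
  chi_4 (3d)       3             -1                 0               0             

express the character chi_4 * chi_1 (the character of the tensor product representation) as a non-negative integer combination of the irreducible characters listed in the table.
chi_4 tensor chi_1 = chi_4 (all other irreducibles have multiplicity 0).

Working: The character of a tensor product is the pointwise product (chi_4 * chi_1)(C) = chi_4(C) * chi_1(C):
  {e}: (3)*(1), (ab)(cd): (-1)*(1), (abc): (0)*(1), (acb): (0)*(1)
so (chi_4 * chi_1) takes values
  {e} -> 3, (ab)(cd) -> -1, (abc) -> 0, (acb) -> 0.
Now take the inner product of this character with each irreducible chi from the table, <chi_4*chi_1, chi> = (1/12) sum_C |C| (chi_4*chi_1)(C) conj(chi(C)):
  <chi_4*chi_1, chi_1> = (1/12)[1*(3)*conj(1) + 3*(-1)*conj(1) + 4*(0)*conj(1) + 4*(0)*conj(1)]
      = (1/12)[(3) + (-3) + (0) + (0)] = 0/12 = 0
  <chi_4*chi_1, chi_2> = (1/12)[1*(3)*conj(1) + 3*(-1)*conj(1) + 4*(0)*conj(exp(2*I*pi/3)) + 4*(0)*conj(exp(-2*I*pi/3))]
      = (1/12)[(3) + (-3) + (0) + (0)] = 0/12 = 0
  <chi_4*chi_1, chi_3> = (1/12)[1*(3)*conj(1) + 3*(-1)*conj(1) + 4*(0)*conj(exp(-2*I*pi/3)) + 4*(0)*conj(exp(2*I*pi/3))]
      = (1/12)[(3) + (-3) + (0) + (0)] = 0/12 = 0
  <chi_4*chi_1, chi_4> = (1/12)[1*(3)*conj(3) + 3*(-1)*conj(-1) + 4*(0)*conj(0) + 4*(0)*conj(0)]
      = (1/12)[(9) + (3) + (0) + (0)] = 12/12 = 1
(Exp terms are combined using exp(i*s)*conj(exp(i*t)) = exp(i*(s-t)), and sums of them are collapsed using the identity that for every m > 1 the m distinct m-th roots of unity sum to 0, e.g. 1 + exp(2*I*pi/3) + exp(-2*I*pi/3) = 0.)
Hence the multiplicities are chi_4: 1. Dimension check: dim(chi_4)*dim(chi_1) = 3*1 = 3 and sum (mult * dim) = 1*3 = 3.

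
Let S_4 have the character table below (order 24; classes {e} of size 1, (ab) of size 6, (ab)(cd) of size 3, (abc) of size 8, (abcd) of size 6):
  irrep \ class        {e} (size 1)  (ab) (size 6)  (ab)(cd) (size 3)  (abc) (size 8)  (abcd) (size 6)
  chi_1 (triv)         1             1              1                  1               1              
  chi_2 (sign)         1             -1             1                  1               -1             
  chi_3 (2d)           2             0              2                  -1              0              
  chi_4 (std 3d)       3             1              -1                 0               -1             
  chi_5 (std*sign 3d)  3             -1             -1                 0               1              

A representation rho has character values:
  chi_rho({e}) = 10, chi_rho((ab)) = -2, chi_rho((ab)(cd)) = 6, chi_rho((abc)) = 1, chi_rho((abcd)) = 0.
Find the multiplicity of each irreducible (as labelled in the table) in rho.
Multiplicities: chi_1: 1, chi_2: 2, chi_3: 2, chi_4: 0, chi_5: 1.

Derivation: Use <chi_rho, chi> = (1/|G|) sum_C |C| * chi_rho(C) * conj(chi(C)) with |G| = 24 for each irreducible chi in the table:
  <chi_rho, chi_1> = (1/24)[1*(10)*conj(1) + 6*(-2)*conj(1) + 3*(6)*conj(1) + 8*(1)*conj(1) + 6*(0)*conj(1)]
      = (1/24)[(10) + (-12) + (18) + (8) + (0)] = 24/24 = 1
  <chi_rho, chi_2> = (1/24)[1*(10)*conj(1) + 6*(-2)*conj(-1) + 3*(6)*conj(1) + 8*(1)*conj(1) + 6*(0)*conj(-1)]
      = (1/24)[(10) + (12) + (18) + (8) + (0)] = 48/24 = 2
  <chi_rho, chi_3> = (1/24)[1*(10)*conj(2) + 6*(-2)*conj(0) + 3*(6)*conj(2) + 8*(1)*conj(-1) + 6*(0)*conj(0)]
      = (1/24)[(20) + (0) + (36) + (-8) + (0)] = 48/24 = 2
  <chi_rho, chi_4> = (1/24)[1*(10)*conj(3) + 6*(-2)*conj(1) + 3*(6)*conj(-1) + 8*(1)*conj(0) + 6*(0)*conj(-1)]
      = (1/24)[(30) + (-12) + (-18) + (0) + (0)] = 0/24 = 0
  <chi_rho, chi_5> = (1/24)[1*(10)*conj(3) + 6*(-2)*conj(-1) + 3*(6)*conj(-1) + 8*(1)*conj(0) + 6*(0)*conj(1)]
      = (1/24)[(30) + (12) + (-18) + (0) + (0)] = 24/24 = 1
Dimension check: dim(rho) = sum (mult * dim) = 1*1 + 2*1 + 2*2 + 0*3 + 1*3 = 10 = chi_rho(e) = 10.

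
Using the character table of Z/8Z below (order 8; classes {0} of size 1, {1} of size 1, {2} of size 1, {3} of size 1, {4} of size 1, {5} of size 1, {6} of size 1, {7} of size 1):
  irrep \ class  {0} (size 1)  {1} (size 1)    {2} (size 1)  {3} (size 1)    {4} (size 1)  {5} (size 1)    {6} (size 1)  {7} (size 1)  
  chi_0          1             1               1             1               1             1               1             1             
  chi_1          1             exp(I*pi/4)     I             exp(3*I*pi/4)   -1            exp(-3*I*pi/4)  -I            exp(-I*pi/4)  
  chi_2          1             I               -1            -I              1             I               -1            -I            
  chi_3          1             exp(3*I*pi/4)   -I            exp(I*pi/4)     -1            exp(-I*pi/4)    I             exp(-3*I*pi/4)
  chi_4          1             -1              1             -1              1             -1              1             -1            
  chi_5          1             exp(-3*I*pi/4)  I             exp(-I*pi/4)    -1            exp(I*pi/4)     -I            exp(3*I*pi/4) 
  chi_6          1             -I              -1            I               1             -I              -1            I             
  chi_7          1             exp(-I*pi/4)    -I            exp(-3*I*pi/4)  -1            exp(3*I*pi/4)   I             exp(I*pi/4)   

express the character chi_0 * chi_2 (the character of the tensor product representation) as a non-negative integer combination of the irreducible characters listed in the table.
chi_0 tensor chi_2 = chi_2 (all other irreducibles have multiplicity 0).

Details: The character of a tensor product is the pointwise product (chi_0 * chi_2)(C) = chi_0(C) * chi_2(C):
  {0}: (1)*(1), {1}: (1)*(I), {2}: (1)*(-1), {3}: (1)*(-I), {4}: (1)*(1), {5}: (1)*(I), {6}: (1)*(-1), {7}: (1)*(-I)
so (chi_0 * chi_2) takes values
  {0} -> 1, {1} -> I, {2} -> -1, {3} -> -I, {4} -> 1, {5} -> I, {6} -> -1, {7} -> -I.
Now take the inner product of this character with each irreducible chi from the table, <chi_0*chi_2, chi> = (1/8) sum_C |C| (chi_0*chi_2)(C) conj(chi(C)):
  <chi_0*chi_2, chi_0> = (1/8)[1*(1)*conj(1) + 1*(I)*conj(1) + 1*(-1)*conj(1) + 1*(-I)*conj(1) + 1*(1)*conj(1) + 1*(I)*conj(1) + 1*(-1)*conj(1) + 1*(-I)*conj(1)]
      = (1/8)[(1) + (I) + (-1) + (-I) + (1) + (I) + (-1) + (-I)] = 0/8 = 0
  <chi_0*chi_2, chi_1> = (1/8)[1*(1)*conj(1) + 1*(I)*conj(exp(I*pi/4)) + 1*(-1)*conj(I) + 1*(-I)*conj(exp(3*I*pi/4)) + 1*(1)*conj(-1) + 1*(I)*conj(exp(-3*I*pi/4)) + 1*(-1)*conj(-I) + 1*(-I)*conj(exp(-I*pi/4))]
      = (1/8)[(1) + (exp(I*pi/4)) + (I) + (-exp(-I*pi/4)) + (-1) + (exp(-3*I*pi/4)) + (-I) + (-exp(3*I*pi/4))] = 0/8 = 0
  <chi_0*chi_2, chi_2> = (1/8)[1*(1)*conj(1) + 1*(I)*conj(I) + 1*(-1)*conj(-1) + 1*(-I)*conj(-I) + 1*(1)*conj(1) + 1*(I)*conj(I) + 1*(-1)*conj(-1) + 1*(-I)*conj(-I)]
      = (1/8)[(1) + (1) + (1) + (1) + (1) + (1) + (1) + (1)] = 8/8 = 1
  <chi_0*chi_2, chi_3> = (1/8)[1*(1)*conj(1) + 1*(I)*conj(exp(3*I*pi/4)) + 1*(-1)*conj(-I) + 1*(-I)*conj(exp(I*pi/4)) + 1*(1)*conj(-1) + 1*(I)*conj(exp(-I*pi/4)) + 1*(-1)*conj(I) + 1*(-I)*conj(exp(-3*I*pi/4))]
      = (1/8)[(1) + (exp(-I*pi/4)) + (-I) + (-exp(I*pi/4)) + (-1) + (exp(3*I*pi/4)) + (I) + (-exp(-3*I*pi/4))] = 0/8 = 0
  <chi_0*chi_2, chi_4> = (1/8)[1*(1)*conj(1) + 1*(I)*conj(-1) + 1*(-1)*conj(1) + 1*(-I)*conj(-1) + 1*(1)*conj(1) + 1*(I)*conj(-1) + 1*(-1)*conj(1) + 1*(-I)*conj(-1)]
      = (1/8)[(1) + (-I) + (-1) + (I) + (1) + (-I) + (-1) + (I)] = 0/8 = 0
  <chi_0*chi_2, chi_5> = (1/8)[1*(1)*conj(1) + 1*(I)*conj(exp(-3*I*pi/4)) + 1*(-1)*conj(I) + 1*(-I)*conj(exp(-I*pi/4)) + 1*(1)*conj(-1) + 1*(I)*conj(exp(I*pi/4)) + 1*(-1)*conj(-I) + 1*(-I)*conj(exp(3*I*pi/4))]
      = (1/8)[(1) + (exp(-3*I*pi/4)) + (I) + (-exp(3*I*pi/4)) + (-1) + (exp(I*pi/4)) + (-I) + (-exp(-I*pi/4))] = 0/8 = 0
  <chi_0*chi_2, chi_6> = (1/8)[1*(1)*conj(1) + 1*(I)*conj(-I) + 1*(-1)*conj(-1) + 1*(-I)*conj(I) + 1*(1)*conj(1) + 1*(I)*conj(-I) + 1*(-1)*conj(-1) + 1*(-I)*conj(I)]
      = (1/8)[(1) + (-1) + (1) + (-1) + (1) + (-1) + (1) + (-1)] = 0/8 = 0
  <chi_0*chi_2, chi_7> = (1/8)[1*(1)*conj(1) + 1*(I)*conj(exp(-I*pi/4)) + 1*(-1)*conj(-I) + 1*(-I)*conj(exp(-3*I*pi/4)) + 1*(1)*conj(-1) + 1*(I)*conj(exp(3*I*pi/4)) + 1*(-1)*conj(I) + 1*(-I)*conj(exp(I*pi/4))]
      = (1/8)[(1) + (exp(3*I*pi/4)) + (-I) + (-exp(-3*I*pi/4)) + (-1) + (exp(-I*pi/4)) + (I) + (-exp(I*pi/4))] = 0/8 = 0
(Exp terms are combined using exp(i*s)*conj(exp(i*t)) = exp(i*(s-t)), and sums of them are collapsed using the identity that for every m > 1 the m distinct m-th roots of unity sum to 0, e.g. 1 + exp(2*I*pi/3) + exp(-2*I*pi/3) = 0.)
Hence the multiplicities are chi_2: 1. Dimension check: dim(chi_0)*dim(chi_2) = 1*1 = 1 and sum (mult * dim) = 1*1 = 1.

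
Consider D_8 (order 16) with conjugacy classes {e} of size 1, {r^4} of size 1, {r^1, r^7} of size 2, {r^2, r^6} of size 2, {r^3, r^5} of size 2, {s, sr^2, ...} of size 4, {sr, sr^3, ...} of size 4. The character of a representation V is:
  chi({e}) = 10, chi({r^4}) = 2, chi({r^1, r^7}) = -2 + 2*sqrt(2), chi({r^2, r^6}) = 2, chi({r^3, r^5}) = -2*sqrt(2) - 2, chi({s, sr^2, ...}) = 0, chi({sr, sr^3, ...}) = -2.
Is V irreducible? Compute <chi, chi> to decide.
Not irreducible (reducible): <chi, chi> = 11 > 1.

Derivation: <chi, chi> = (1/|G|) sum_C |C| * |chi(C)|^2 = (1/16)[1*|10|^2 + 1*|2|^2 + 2*|-2 + 2*sqrt(2)|^2 + 2*|2|^2 + 2*|-2*sqrt(2) - 2|^2 + 4*|0|^2 + 4*|-2|^2]
  = (1/16)[(100) + (4) + (24 - 16*sqrt(2)) + (8) + (16*sqrt(2) + 24) + (0) + (16)] = 176/16 = 11.
A character is irreducible iff <chi, chi> = 1, so this representation is reducible.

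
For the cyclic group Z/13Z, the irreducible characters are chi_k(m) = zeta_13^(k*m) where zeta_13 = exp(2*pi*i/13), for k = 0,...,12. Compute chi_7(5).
chi_7(5) = zeta_13^35 = exp(-8*I*pi/13)

Why: chi_7(5) = zeta_13^(7*5) = zeta_13^35. Since zeta_13^13 = 1, this equals zeta_13^9 = exp(2*pi*i*9/13) = exp(-8*I*pi/13).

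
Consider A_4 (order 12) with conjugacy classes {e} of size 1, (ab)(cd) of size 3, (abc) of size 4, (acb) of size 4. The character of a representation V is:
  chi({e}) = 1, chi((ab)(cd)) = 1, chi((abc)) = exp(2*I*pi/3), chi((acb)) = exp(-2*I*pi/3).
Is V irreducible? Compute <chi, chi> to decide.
Irreducible: <chi, chi> = 1.

Details: <chi, chi> = (1/|G|) sum_C |C| * |chi(C)|^2 = (1/12)[1*|1|^2 + 3*|1|^2 + 4*|exp(2*I*pi/3)|^2 + 4*|exp(-2*I*pi/3)|^2]
  = (1/12)[(1) + (3) + (4) + (4)] = 12/12 = 1.
(Exp terms are combined using exp(i*s)*conj(exp(i*t)) = exp(i*(s-t)), and sums of them are collapsed using the identity that for every m > 1 the m distinct m-th roots of unity sum to 0, e.g. 1 + exp(2*I*pi/3) + exp(-2*I*pi/3) = 0.)
A character is irreducible iff <chi, chi> = 1, so this representation is irreducible.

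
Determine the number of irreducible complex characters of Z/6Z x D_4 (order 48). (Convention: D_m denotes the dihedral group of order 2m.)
30

Working: The number of irreducible complex representations of a finite group equals its number of conjugacy classes. For a direct product, #classes(G x H) = #classes(G) * #classes(H). Z/6Z has 6 classes (abelian), D_4 has 5 classes, so 6 * 5 = 30, so Z/6Z x D_4 (order 48) has exactly 30 irreducible complex representations.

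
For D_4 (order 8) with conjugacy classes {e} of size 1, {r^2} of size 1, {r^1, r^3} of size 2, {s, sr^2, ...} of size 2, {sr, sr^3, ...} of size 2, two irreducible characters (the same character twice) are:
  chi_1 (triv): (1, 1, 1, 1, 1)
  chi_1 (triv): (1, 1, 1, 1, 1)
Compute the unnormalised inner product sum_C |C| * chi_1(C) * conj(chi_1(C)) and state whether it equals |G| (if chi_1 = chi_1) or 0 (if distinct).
Sum = 8 = |G| = 8; so <chi_1, chi_1> = 1 (norm-1 confirms irreducibility).

Justification: Compute term by term over conjugacy classes (|C| * chi_1(C) * conj(chi_1(C))):
  1*(1)*conj(1) + 1*(1)*conj(1) + 2*(1)*conj(1) + 2*(1)*conj(1) + 2*(1)*conj(1)
  = (1) + (1) + (2) + (2) + (2)
  = 8.
Dividing by |G| = 8 gives 8/8 = 1, matching the row-orthogonality relation <chi_1, chi_1> = [chi_1 = chi_1].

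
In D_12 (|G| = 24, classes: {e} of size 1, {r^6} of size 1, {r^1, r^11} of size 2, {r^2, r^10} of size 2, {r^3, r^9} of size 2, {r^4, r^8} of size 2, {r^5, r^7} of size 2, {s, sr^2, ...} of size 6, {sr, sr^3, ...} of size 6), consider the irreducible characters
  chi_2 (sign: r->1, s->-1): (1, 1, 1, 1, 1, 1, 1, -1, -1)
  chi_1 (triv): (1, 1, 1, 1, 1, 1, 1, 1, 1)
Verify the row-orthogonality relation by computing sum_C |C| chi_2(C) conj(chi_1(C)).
Sum = 0; so <chi_2, chi_1> = 0 (distinct irreducibles are orthogonal).

Solution. Compute term by term over conjugacy classes (|C| * chi_2(C) * conj(chi_1(C))):
  1*(1)*conj(1) + 1*(1)*conj(1) + 2*(1)*conj(1) + 2*(1)*conj(1) + 2*(1)*conj(1) + 2*(1)*conj(1) + 2*(1)*conj(1) + 6*(-1)*conj(1) + 6*(-1)*conj(1)
  = (1) + (1) + (2) + (2) + (2) + (2) + (2) + (-6) + (-6)
  = 0.
Dividing by |G| = 24 gives 0/24 = 0, matching the row-orthogonality relation <chi_2, chi_1> = [chi_2 = chi_1].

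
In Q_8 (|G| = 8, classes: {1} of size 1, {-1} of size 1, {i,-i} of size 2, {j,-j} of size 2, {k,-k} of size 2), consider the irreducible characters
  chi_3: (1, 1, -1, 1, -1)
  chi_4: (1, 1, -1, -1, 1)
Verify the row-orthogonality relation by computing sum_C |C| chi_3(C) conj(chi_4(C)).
Sum = 0; so <chi_3, chi_4> = 0 (distinct irreducibles are orthogonal).

Justification: Compute term by term over conjugacy classes (|C| * chi_3(C) * conj(chi_4(C))):
  1*(1)*conj(1) + 1*(1)*conj(1) + 2*(-1)*conj(-1) + 2*(1)*conj(-1) + 2*(-1)*conj(1)
  = (1) + (1) + (2) + (-2) + (-2)
  = 0.
Dividing by |G| = 8 gives 0/8 = 0, matching the row-orthogonality relation <chi_3, chi_4> = [chi_3 = chi_4].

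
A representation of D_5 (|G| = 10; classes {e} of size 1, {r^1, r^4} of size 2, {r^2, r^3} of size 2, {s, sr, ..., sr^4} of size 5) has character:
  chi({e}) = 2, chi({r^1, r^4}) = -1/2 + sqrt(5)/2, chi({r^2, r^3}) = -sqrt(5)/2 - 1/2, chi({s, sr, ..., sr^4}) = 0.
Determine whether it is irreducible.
Irreducible: <chi, chi> = 1.

Why: <chi, chi> = (1/|G|) sum_C |C| * |chi(C)|^2 = (1/10)[1*|2|^2 + 2*|-1/2 + sqrt(5)/2|^2 + 2*|-sqrt(5)/2 - 1/2|^2 + 5*|0|^2]
  = (1/10)[(4) + (3 - sqrt(5)) + (sqrt(5) + 3) + (0)] = 10/10 = 1.
A character is irreducible iff <chi, chi> = 1, so this representation is irreducible.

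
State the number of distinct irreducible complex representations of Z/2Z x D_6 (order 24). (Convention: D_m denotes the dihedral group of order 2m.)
12

Proof sketch: The number of irreducible complex representations of a finite group equals its number of conjugacy classes. For a direct product, #classes(G x H) = #classes(G) * #classes(H). Z/2Z has 2 classes (abelian), D_6 has 6 classes, so 2 * 6 = 12, so Z/2Z x D_6 (order 24) has exactly 12 irreducible complex representations.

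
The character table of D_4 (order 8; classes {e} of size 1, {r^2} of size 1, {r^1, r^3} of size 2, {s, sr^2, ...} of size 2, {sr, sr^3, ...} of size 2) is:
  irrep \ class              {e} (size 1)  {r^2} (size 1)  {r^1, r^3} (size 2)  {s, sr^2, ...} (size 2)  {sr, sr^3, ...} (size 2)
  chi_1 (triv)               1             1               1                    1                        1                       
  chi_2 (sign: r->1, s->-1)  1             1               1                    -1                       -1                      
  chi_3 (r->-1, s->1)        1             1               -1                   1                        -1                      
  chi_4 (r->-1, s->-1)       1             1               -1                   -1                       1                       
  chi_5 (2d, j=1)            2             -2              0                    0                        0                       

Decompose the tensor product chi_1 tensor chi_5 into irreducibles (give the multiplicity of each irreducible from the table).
chi_1 tensor chi_5 = chi_5 (all other irreducibles have multiplicity 0).

Solution. The character of a tensor product is the pointwise product (chi_1 * chi_5)(C) = chi_1(C) * chi_5(C):
  {e}: (1)*(2), {r^2}: (1)*(-2), {r^1, r^3}: (1)*(0), {s, sr^2, ...}: (1)*(0), {sr, sr^3, ...}: (1)*(0)
so (chi_1 * chi_5) takes values
  {e} -> 2, {r^2} -> -2, {r^1, r^3} -> 0, {s, sr^2, ...} -> 0, {sr, sr^3, ...} -> 0.
Now take the inner product of this character with each irreducible chi from the table, <chi_1*chi_5, chi> = (1/8) sum_C |C| (chi_1*chi_5)(C) conj(chi(C)):
  <chi_1*chi_5, chi_1> = (1/8)[1*(2)*conj(1) + 1*(-2)*conj(1) + 2*(0)*conj(1) + 2*(0)*conj(1) + 2*(0)*conj(1)]
      = (1/8)[(2) + (-2) + (0) + (0) + (0)] = 0/8 = 0
  <chi_1*chi_5, chi_2> = (1/8)[1*(2)*conj(1) + 1*(-2)*conj(1) + 2*(0)*conj(1) + 2*(0)*conj(-1) + 2*(0)*conj(-1)]
      = (1/8)[(2) + (-2) + (0) + (0) + (0)] = 0/8 = 0
  <chi_1*chi_5, chi_3> = (1/8)[1*(2)*conj(1) + 1*(-2)*conj(1) + 2*(0)*conj(-1) + 2*(0)*conj(1) + 2*(0)*conj(-1)]
      = (1/8)[(2) + (-2) + (0) + (0) + (0)] = 0/8 = 0
  <chi_1*chi_5, chi_4> = (1/8)[1*(2)*conj(1) + 1*(-2)*conj(1) + 2*(0)*conj(-1) + 2*(0)*conj(-1) + 2*(0)*conj(1)]
      = (1/8)[(2) + (-2) + (0) + (0) + (0)] = 0/8 = 0
  <chi_1*chi_5, chi_5> = (1/8)[1*(2)*conj(2) + 1*(-2)*conj(-2) + 2*(0)*conj(0) + 2*(0)*conj(0) + 2*(0)*conj(0)]
      = (1/8)[(4) + (4) + (0) + (0) + (0)] = 8/8 = 1
Hence the multiplicities are chi_5: 1. Dimension check: dim(chi_1)*dim(chi_5) = 1*2 = 2 and sum (mult * dim) = 1*2 = 2.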